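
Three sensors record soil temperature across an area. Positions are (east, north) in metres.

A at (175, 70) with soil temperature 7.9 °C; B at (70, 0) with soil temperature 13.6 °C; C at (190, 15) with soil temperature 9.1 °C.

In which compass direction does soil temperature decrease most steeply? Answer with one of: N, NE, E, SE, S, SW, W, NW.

NE

Taking A as reference: B−A = (-105, -70, +5.7); C−A = (15, -55, +1.2).
Solve a·Δx + b·Δy = ΔT: det = (-105)·(-55) − 15·(-70) = 6825.
∂T/∂x = [(+5.7)·(-55) − (+1.2)·(-70)] / 6825 = -0.03363
∂T/∂y = [(-105)·(+1.2) − 15·(+5.7)] / 6825 = -0.03099
Steepest decrease is along −∇f = (+0.03363 E, +0.03099 N) → northeast.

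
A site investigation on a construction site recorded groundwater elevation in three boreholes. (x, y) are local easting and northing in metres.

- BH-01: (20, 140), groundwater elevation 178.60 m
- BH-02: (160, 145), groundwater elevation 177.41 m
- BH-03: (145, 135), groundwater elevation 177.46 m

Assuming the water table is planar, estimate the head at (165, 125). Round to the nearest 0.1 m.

177.2 m

Differences from BH-01: to BH-02 (Δx, Δy, Δh) = (140, 5, -1.19); to BH-03 = (125, -5, -1.14).
Solve a·Δx + b·Δy = Δh: det = 140·(-5) − 125·5 = -1325.
∂h/∂x = [(-1.19)·(-5) − (-1.14)·5] / -1325 = -0.008792
∂h/∂y = [140·(-1.14) − 125·(-1.19)] / -1325 = +0.008189
h(165, 125) = 178.60 + (-0.008792)·(145) + (+0.008189)·(-15) = 178.60 -1.275 -0.123 = 177.202 m.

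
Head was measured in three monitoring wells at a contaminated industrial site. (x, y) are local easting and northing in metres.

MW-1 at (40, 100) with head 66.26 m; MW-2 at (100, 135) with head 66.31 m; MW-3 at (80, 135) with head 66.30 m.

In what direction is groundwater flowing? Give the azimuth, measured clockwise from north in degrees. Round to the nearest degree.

221°

Three-point gradient (reference MW-1): Δ to MW-2 = (60, 35, +0.05), Δ to MW-3 = (40, 35, +0.04).
∂h/∂x = +0.0005000, ∂h/∂y = +0.0005714 (det = 700).
Flow direction (−∇h) has components (-0.0005000 E, -0.0005714 N).
Azimuth = atan2(E, N) = atan2(-0.0005000, -0.0005714) = 221.2° ≈ 221°.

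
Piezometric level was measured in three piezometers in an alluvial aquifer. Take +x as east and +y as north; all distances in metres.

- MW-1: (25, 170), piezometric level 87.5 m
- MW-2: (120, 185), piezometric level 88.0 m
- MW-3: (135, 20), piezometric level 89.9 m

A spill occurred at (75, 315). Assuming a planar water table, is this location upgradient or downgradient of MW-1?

With h = a·x + b·y + c and MW-1 as origin, the differences give:
  95·a + 15·b = +0.5
  110·a + (-150)·b = +2.4
Eliminate b (×(-150) and ×15, subtract): -15900·a = -111.00 → a = ∂h/∂x = +0.006981
Back-substitute: b = ∂h/∂y = -0.01088.
Head at (75, 315) = 87.5 + (+0.006981)·(50) + (-0.01088)·(145) = 86.27 m.
That is lower than the 87.5 m at MW-1, so the point is downgradient.

downgradient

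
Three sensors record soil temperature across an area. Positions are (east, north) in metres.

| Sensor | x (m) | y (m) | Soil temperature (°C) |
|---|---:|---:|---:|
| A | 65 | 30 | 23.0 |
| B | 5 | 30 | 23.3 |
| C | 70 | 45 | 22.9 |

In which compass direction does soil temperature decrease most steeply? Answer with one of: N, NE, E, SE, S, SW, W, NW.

Taking A as reference: B−A = (-60, 0, +0.3); C−A = (5, 15, -0.1).
Determinant of the coordinate differences = (-60)·15 − 5·0 = -900.
∂T/∂x = [(+0.3)·15 − (-0.1)·0] / -900 = -0.005000
∂T/∂y = [(-60)·(-0.1) − 5·(+0.3)] / -900 = -0.005000
Steepest decrease is along −∇f = (+0.005000 E, +0.005000 N) → northeast.

NE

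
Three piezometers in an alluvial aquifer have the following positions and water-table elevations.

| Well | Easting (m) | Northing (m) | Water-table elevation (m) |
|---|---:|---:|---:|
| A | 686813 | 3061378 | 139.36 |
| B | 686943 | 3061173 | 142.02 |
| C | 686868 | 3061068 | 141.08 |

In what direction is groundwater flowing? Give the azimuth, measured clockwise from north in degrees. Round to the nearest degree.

With h = a·x + b·y + c and A as origin, the differences give:
  130·a + (-205)·b = +2.66
  55·a + (-310)·b = +1.72
Eliminate b (×(-310) and ×(-205), subtract): -29025·a = -472.000 → a = ∂h/∂x = +0.01626
Back-substitute: b = ∂h/∂y = -0.002663.
Flow direction (−∇h) has components (-0.01626 E, +0.002663 N).
Azimuth = atan2(E, N) = atan2(-0.01626, +0.002663) = 279.3° ≈ 279°.

279°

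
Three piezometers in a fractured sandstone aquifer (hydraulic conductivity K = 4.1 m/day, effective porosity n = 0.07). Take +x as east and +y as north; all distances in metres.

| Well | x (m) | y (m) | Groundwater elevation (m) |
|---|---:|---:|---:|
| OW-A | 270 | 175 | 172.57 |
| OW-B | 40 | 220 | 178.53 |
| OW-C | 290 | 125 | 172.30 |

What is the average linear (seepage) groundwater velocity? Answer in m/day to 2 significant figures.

Differences from OW-A: to OW-B (Δx, Δy, Δh) = (-230, 45, +5.96); to OW-C = (20, -50, -0.27).
Solve a·Δx + b·Δy = Δh: det = (-230)·(-50) − 20·45 = 10600.
∂h/∂x = [(+5.96)·(-50) − (-0.27)·45] / 10600 = -0.02697
∂h/∂y = [(-230)·(-0.27) − 20·(+5.96)] / 10600 = -0.005387
|∇h| = √(-0.02697² + -0.005387²) = 0.0275
Seepage velocity v = K·i/n = 4.1 × 0.0275 / 0.07 = 1.611 m/day.

1.6 m/day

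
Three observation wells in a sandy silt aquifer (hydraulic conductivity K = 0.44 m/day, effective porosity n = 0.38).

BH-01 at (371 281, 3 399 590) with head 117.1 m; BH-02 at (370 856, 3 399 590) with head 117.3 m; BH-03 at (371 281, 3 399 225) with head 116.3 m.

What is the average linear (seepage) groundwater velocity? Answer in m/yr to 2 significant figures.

∂h/∂x = (117.3 − 117.1) / (370856 − 371281) = -0.0004706
∂h/∂y = (116.3 − 117.1) / (3399225 − 3399590) = +0.002192
|∇h| = √(-0.0004706² + 0.002192²) = 0.002242
Seepage velocity v = K·i/n = 0.44 × 0.002242 / 0.38 = 0.002596 m/day = 0.9482 m/yr.

0.95 m/yr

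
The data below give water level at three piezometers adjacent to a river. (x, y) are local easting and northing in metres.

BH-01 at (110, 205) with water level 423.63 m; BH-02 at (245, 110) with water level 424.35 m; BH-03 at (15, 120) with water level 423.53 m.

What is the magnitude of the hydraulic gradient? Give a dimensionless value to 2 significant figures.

0.0044

With h = a·x + b·y + c and BH-01 as origin, the differences give:
  135·a + (-95)·b = +0.72
  (-95)·a + (-85)·b = -0.10
Eliminate b (×(-85) and ×(-95), subtract): -20500·a = -70.700 → a = ∂h/∂x = +0.003449
Back-substitute: b = ∂h/∂y = -0.002678.
|∇h| = √(0.003449² + -0.002678²) = 0.004367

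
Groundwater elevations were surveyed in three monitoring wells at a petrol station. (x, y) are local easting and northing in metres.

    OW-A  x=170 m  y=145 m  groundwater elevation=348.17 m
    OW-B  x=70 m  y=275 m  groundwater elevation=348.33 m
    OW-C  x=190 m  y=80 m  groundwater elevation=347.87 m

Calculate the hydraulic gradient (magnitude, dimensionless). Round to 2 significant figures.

0.010

Taking OW-A as reference: OW-B−OW-A = (-100, 130, +0.16); OW-C−OW-A = (20, -65, -0.30).
Solve a·Δx + b·Δy = Δh: det = (-100)·(-65) − 20·130 = 3900.
∂h/∂x = [(+0.16)·(-65) − (-0.30)·130] / 3900 = +0.007333
∂h/∂y = [(-100)·(-0.30) − 20·(+0.16)] / 3900 = +0.006872
|∇h| = √(0.007333² + 0.006872²) = 0.01005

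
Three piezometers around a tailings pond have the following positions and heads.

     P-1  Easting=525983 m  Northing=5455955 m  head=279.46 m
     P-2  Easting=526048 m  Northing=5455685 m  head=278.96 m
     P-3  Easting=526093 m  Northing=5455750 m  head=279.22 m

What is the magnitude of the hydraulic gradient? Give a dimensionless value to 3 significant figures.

0.00333

Taking P-1 as reference: P-2−P-1 = (65, -270, -0.50); P-3−P-1 = (110, -205, -0.24).
Determinant of the coordinate differences = 65·(-205) − 110·(-270) = 16375.
∂h/∂x = [(-0.50)·(-205) − (-0.24)·(-270)] / 16375 = +0.002302
∂h/∂y = [65·(-0.24) − 110·(-0.50)] / 16375 = +0.002406
|∇h| = √(0.002302² + 0.002406²) = 0.00333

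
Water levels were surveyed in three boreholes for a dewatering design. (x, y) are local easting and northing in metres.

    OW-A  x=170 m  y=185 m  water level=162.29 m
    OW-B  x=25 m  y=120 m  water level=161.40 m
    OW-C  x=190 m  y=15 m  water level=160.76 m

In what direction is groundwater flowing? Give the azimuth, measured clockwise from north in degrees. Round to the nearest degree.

Taking OW-A as reference: OW-B−OW-A = (-145, -65, -0.89); OW-C−OW-A = (20, -170, -1.53).
Determinant of the coordinate differences = (-145)·(-170) − 20·(-65) = 25950.
∂h/∂x = [(-0.89)·(-170) − (-1.53)·(-65)] / 25950 = +0.001998
∂h/∂y = [(-145)·(-1.53) − 20·(-0.89)] / 25950 = +0.009235
Flow direction (−∇h) has components (-0.001998 E, -0.009235 N).
Azimuth = atan2(E, N) = atan2(-0.001998, -0.009235) = 192.2° ≈ 192°.

192°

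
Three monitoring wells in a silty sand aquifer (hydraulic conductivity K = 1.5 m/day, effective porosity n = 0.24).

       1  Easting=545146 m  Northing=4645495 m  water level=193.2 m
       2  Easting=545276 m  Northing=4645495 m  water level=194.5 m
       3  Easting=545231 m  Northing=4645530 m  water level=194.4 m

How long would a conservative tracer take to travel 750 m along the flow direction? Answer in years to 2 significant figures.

23 years

Taking 1 as reference: 2−1 = (130, 0, +1.3); 3−1 = (85, 35, +1.2).
Determinant of the coordinate differences = 130·35 − 85·0 = 4550.
∂h/∂x = [(+1.3)·35 − (+1.2)·0] / 4550 = +0.01000
∂h/∂y = [130·(+1.2) − 85·(+1.3)] / 4550 = +0.01000
|∇h| = √(0.01000² + 0.01000²) = 0.01414
Seepage velocity v = K·i/n = 1.5 × 0.01414 / 0.24 = 0.08837 m/day.
t = 750 / 0.08837 = 8487 days = 23.2 years.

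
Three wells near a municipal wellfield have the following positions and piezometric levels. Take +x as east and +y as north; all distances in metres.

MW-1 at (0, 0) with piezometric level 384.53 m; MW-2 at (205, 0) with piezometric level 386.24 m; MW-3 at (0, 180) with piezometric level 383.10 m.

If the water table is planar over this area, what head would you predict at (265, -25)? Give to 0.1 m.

386.9 m

∂h/∂x = (386.24 − 384.53) / (205 − 0) = +0.008341
∂h/∂y = (383.10 − 384.53) / (180 − 0) = -0.007944
h(265, -25) = 384.53 + (+0.008341)·(265) + (-0.007944)·(-25) = 384.53 +2.210 +0.199 = 386.939 m.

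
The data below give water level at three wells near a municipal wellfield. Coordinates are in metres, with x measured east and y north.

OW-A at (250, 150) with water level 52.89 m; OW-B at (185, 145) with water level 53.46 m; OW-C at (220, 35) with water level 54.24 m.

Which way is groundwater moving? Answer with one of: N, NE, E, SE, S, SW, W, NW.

Taking OW-A as reference: OW-B−OW-A = (-65, -5, +0.57); OW-C−OW-A = (-30, -115, +1.35).
Determinant of the coordinate differences = (-65)·(-115) − (-30)·(-5) = 7325.
∂h/∂x = [(+0.57)·(-115) − (+1.35)·(-5)] / 7325 = -0.008027
∂h/∂y = [(-65)·(+1.35) − (-30)·(+0.57)] / 7325 = -0.009645
Flow = −∇h = (+0.008027 east, +0.009645 north), which points northeast.

NE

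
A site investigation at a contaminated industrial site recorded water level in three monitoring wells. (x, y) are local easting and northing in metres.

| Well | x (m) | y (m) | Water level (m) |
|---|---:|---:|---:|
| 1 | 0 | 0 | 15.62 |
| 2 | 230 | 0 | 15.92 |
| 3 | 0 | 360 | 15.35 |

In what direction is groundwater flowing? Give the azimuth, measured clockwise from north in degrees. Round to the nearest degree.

300°

∂h/∂x = (15.92 − 15.62) / (230 − 0) = +0.001304
∂h/∂y = (15.35 − 15.62) / (360 − 0) = -0.0007500
Flow direction (−∇h) has components (-0.001304 E, +0.0007500 N).
Azimuth = atan2(E, N) = atan2(-0.001304, +0.0007500) = 299.9° ≈ 300°.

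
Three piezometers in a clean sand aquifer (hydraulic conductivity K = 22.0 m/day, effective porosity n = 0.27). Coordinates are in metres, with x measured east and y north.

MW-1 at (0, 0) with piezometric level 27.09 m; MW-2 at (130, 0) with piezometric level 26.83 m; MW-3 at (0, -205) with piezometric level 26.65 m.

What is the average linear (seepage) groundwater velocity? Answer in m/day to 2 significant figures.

∂h/∂x = (26.83 − 27.09) / (130 − 0) = -0.002000
∂h/∂y = (26.65 − 27.09) / (-205 − 0) = +0.002146
|∇h| = √(-0.002000² + 0.002146²) = 0.002933
Seepage velocity v = K·i/n = 22.0 × 0.002933 / 0.27 = 0.239 m/day.

0.24 m/day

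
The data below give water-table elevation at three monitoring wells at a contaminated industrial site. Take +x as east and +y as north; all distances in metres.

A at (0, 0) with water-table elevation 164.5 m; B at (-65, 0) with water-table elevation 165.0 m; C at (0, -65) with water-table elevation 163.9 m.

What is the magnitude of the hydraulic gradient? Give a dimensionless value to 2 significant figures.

∂h/∂x = (165.0 − 164.5) / (-65 − 0) = -0.007692
∂h/∂y = (163.9 − 164.5) / (-65 − 0) = +0.009231
|∇h| = √(-0.007692² + 0.009231²) = 0.01202

0.012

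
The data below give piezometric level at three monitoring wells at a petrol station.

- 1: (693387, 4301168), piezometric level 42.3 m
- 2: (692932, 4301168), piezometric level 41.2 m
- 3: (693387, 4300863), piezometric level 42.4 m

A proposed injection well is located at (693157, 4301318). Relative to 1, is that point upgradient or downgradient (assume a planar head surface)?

downgradient

∂h/∂x = (41.2 − 42.3) / (692932 − 693387) = +0.002418
∂h/∂y = (42.4 − 42.3) / (4300863 − 4301168) = -0.0003279
Head at (693157, 4301318) = 42.3 + (+0.002418)·(-230) + (-0.0003279)·(150) = 41.69 m.
That is lower than the 42.3 m at 1, so the point is downgradient.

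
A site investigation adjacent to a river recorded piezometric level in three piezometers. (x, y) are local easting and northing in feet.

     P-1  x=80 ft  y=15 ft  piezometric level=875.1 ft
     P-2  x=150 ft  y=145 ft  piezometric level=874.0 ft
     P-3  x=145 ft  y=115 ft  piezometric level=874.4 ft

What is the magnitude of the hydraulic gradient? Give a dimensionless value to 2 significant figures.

Differences from P-1: to P-2 (Δx, Δy, Δh) = (70, 130, -1.1); to P-3 = (65, 100, -0.7).
Solve a·Δx + b·Δy = Δh: det = 70·100 − 65·130 = -1450.
∂h/∂x = [(-1.1)·100 − (-0.7)·130] / -1450 = +0.01310
∂h/∂y = [70·(-0.7) − 65·(-1.1)] / -1450 = -0.01552
|∇h| = √(0.01310² + -0.01552²) = 0.02031

0.020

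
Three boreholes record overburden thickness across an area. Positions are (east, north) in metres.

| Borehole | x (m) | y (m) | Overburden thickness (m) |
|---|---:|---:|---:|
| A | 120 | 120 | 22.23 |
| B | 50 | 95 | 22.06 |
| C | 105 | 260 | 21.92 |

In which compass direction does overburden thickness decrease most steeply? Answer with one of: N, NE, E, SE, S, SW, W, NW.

NW

With d = a·x + b·y + c and A as origin, the differences give:
  (-70)·a + (-25)·b = -0.17
  (-15)·a + 140·b = -0.31
Eliminate b (×140 and ×(-25), subtract): -10175·a = -31.550 → a = ∂d/∂x = +0.003101
Back-substitute: b = ∂d/∂y = -0.001882.
Steepest decrease is along −∇f = (-0.003101 E, +0.001882 N) → northwest.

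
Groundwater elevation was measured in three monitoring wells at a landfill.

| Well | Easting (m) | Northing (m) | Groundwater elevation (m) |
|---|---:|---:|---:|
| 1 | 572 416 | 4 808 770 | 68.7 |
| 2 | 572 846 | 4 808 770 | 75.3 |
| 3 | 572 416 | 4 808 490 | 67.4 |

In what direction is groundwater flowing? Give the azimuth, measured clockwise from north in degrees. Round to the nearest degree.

∂h/∂x = (75.3 − 68.7) / (572846 − 572416) = +0.01535
∂h/∂y = (67.4 − 68.7) / (4808490 − 4808770) = +0.004643
Flow direction (−∇h) has components (-0.01535 E, -0.004643 N).
Azimuth = atan2(E, N) = atan2(-0.01535, -0.004643) = 253.2° ≈ 253°.

253°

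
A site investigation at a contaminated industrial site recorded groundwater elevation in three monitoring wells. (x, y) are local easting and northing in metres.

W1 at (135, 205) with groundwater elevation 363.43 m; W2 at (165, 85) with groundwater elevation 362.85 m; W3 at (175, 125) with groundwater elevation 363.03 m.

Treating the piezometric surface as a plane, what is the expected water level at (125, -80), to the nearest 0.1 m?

362.1 m

Differences from W1: to W2 (Δx, Δy, Δh) = (30, -120, -0.58); to W3 = (40, -80, -0.40).
Solve a·Δx + b·Δy = Δh: det = 30·(-80) − 40·(-120) = 2400.
∂h/∂x = [(-0.58)·(-80) − (-0.40)·(-120)] / 2400 = -0.0006667
∂h/∂y = [30·(-0.40) − 40·(-0.58)] / 2400 = +0.004667
h(125, -80) = 363.43 + (-0.0006667)·(-10) + (+0.004667)·(-285) = 363.43 +0.007 -1.330 = 362.107 m.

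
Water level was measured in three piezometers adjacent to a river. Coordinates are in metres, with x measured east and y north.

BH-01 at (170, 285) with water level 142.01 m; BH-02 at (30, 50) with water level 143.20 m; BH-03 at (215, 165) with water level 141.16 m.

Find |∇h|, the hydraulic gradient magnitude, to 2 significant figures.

0.013

Taking BH-01 as reference: BH-02−BH-01 = (-140, -235, +1.19); BH-03−BH-01 = (45, -120, -0.85).
Determinant of the coordinate differences = (-140)·(-120) − 45·(-235) = 27375.
∂h/∂x = [(+1.19)·(-120) − (-0.85)·(-235)] / 27375 = -0.01251
∂h/∂y = [(-140)·(-0.85) − 45·(+1.19)] / 27375 = +0.002391
|∇h| = √(-0.01251² + 0.002391²) = 0.01274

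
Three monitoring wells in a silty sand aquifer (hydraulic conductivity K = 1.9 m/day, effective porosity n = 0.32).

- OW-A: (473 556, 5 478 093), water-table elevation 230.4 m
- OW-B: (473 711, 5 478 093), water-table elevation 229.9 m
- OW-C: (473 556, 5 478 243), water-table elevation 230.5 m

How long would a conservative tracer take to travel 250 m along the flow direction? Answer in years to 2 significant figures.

35 years

∂h/∂x = (229.9 − 230.4) / (473711 − 473556) = -0.003226
∂h/∂y = (230.5 − 230.4) / (5478243 − 5478093) = +0.0006667
|∇h| = √(-0.003226² + 0.0006667²) = 0.003294
Seepage velocity v = K·i/n = 1.9 × 0.003294 / 0.32 = 0.01956 m/day.
t = 250 / 0.01956 = 1.278e+04 days = 35 years.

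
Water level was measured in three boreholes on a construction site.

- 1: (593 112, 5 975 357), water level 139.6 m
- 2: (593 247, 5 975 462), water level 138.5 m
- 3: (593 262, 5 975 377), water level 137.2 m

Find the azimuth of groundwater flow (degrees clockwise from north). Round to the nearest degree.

Taking 1 as reference: 2−1 = (135, 105, -1.1); 3−1 = (150, 20, -2.4).
Determinant of the coordinate differences = 135·20 − 150·105 = -13050.
∂h/∂x = [(-1.1)·20 − (-2.4)·105] / -13050 = -0.01762
∂h/∂y = [135·(-2.4) − 150·(-1.1)] / -13050 = +0.01218
Flow direction (−∇h) has components (+0.01762 E, -0.01218 N).
Azimuth = atan2(E, N) = atan2(+0.01762, -0.01218) = 124.7° ≈ 125°.

125°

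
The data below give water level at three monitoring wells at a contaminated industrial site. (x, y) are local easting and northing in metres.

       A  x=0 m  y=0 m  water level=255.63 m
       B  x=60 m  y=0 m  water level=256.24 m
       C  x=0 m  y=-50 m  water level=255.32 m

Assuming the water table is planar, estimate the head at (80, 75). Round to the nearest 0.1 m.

256.9 m

∂h/∂x = (256.24 − 255.63) / (60 − 0) = +0.01017
∂h/∂y = (255.32 − 255.63) / (-50 − 0) = +0.006200
h(80, 75) = 255.63 + (+0.01017)·(80) + (+0.006200)·(75) = 255.63 +0.813 +0.465 = 256.908 m.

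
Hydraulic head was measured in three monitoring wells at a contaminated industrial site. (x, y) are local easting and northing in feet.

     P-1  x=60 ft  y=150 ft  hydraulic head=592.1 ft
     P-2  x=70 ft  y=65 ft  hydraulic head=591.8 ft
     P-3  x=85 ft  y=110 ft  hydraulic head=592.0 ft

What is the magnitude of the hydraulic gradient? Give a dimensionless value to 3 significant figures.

Three-point gradient (reference P-1): Δ to P-2 = (10, -85, -0.3), Δ to P-3 = (25, -40, -0.1).
∂h/∂x = +0.002029, ∂h/∂y = +0.003768 (det = 1725).
|∇h| = √(0.002029² + 0.003768²) = 0.00428

0.00428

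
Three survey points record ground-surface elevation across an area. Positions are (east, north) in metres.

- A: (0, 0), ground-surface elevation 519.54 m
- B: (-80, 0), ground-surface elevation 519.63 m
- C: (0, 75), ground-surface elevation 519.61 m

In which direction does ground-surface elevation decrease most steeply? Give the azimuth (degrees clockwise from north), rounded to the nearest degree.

130°

∂z/∂x = (519.63 − 519.54) / (-80 − 0) = -0.001125
∂z/∂y = (519.61 − 519.54) / (75 − 0) = +0.0009333
Steepest decrease is along −∇f: components (+0.001125 E, -0.0009333 N).
Azimuth = atan2(+0.001125, -0.0009333) = 129.7° ≈ 130°.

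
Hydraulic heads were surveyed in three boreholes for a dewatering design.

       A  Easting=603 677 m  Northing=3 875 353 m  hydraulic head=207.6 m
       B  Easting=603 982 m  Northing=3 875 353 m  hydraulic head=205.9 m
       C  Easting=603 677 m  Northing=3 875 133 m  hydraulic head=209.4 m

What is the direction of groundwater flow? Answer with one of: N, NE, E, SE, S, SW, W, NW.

NE

∂h/∂x = (205.9 − 207.6) / (603982 − 603677) = -0.005574
∂h/∂y = (209.4 − 207.6) / (3875133 − 3875353) = -0.008182
Flow = −∇h = (+0.005574 east, +0.008182 north), which points northeast.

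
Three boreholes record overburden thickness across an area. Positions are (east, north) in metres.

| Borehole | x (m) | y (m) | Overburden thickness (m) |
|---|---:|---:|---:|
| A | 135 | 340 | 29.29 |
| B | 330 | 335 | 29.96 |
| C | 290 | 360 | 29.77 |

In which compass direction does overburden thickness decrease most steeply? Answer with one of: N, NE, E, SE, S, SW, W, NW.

Differences from A: to B (Δx, Δy, Δh) = (195, -5, +0.67); to C = (155, 20, +0.48).
Determinant of the coordinate differences = 195·20 − 155·(-5) = 4675.
∂d/∂x = [(+0.67)·20 − (+0.48)·(-5)] / 4675 = +0.003380
∂d/∂y = [195·(+0.48) − 155·(+0.67)] / 4675 = -0.002193
Steepest decrease is along −∇f = (-0.003380 E, +0.002193 N) → northwest.

NW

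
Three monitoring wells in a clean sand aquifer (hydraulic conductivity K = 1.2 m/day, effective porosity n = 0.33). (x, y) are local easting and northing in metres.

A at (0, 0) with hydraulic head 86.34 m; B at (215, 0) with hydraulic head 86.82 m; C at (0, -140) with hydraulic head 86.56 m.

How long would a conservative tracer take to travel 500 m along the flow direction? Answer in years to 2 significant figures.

140 years

∂h/∂x = (86.82 − 86.34) / (215 − 0) = +0.002233
∂h/∂y = (86.56 − 86.34) / (-140 − 0) = -0.001571
|∇h| = √(0.002233² + -0.001571²) = 0.00273
Seepage velocity v = K·i/n = 1.2 × 0.00273 / 0.33 = 0.009927 m/day.
t = 500 / 0.009927 = 5.037e+04 days = 138 years.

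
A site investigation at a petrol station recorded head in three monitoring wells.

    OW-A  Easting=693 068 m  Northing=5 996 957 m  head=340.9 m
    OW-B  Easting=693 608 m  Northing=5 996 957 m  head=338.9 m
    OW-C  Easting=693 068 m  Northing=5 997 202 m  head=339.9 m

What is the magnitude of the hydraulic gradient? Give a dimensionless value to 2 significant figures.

0.0055

∂h/∂x = (338.9 − 340.9) / (693608 − 693068) = -0.003704
∂h/∂y = (339.9 − 340.9) / (5997202 − 5996957) = -0.004082
|∇h| = √(-0.003704² + -0.004082²) = 0.005512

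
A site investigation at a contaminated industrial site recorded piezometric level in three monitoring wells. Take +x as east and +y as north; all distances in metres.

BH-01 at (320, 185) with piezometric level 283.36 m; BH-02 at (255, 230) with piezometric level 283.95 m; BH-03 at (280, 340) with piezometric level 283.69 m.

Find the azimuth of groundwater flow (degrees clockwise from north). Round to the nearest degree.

088°

Differences from BH-01: to BH-02 (Δx, Δy, Δh) = (-65, 45, +0.59); to BH-03 = (-40, 155, +0.33).
Solve a·Δx + b·Δy = Δh: det = (-65)·155 − (-40)·45 = -8275.
∂h/∂x = [(+0.59)·155 − (+0.33)·45] / -8275 = -0.009257
∂h/∂y = [(-65)·(+0.33) − (-40)·(+0.59)] / -8275 = -0.0002598
Flow direction (−∇h) has components (+0.009257 E, +0.0002598 N).
Azimuth = atan2(E, N) = atan2(+0.009257, +0.0002598) = 88.4° ≈ 088°.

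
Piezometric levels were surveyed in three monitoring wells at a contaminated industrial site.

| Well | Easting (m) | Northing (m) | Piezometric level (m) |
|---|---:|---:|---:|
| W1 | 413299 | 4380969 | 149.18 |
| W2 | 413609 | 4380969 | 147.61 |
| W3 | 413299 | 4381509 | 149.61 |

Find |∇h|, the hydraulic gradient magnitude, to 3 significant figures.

∂h/∂x = (147.61 − 149.18) / (413609 − 413299) = -0.005065
∂h/∂y = (149.61 − 149.18) / (4381509 − 4380969) = +0.0007963
|∇h| = √(-0.005065² + 0.0007963²) = 0.005127

0.00513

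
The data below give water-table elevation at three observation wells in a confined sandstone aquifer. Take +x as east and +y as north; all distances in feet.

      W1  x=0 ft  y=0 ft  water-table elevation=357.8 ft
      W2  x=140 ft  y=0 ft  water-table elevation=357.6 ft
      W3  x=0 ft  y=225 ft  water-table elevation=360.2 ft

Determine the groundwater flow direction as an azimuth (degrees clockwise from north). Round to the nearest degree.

172°

∂h/∂x = (357.6 − 357.8) / (140 − 0) = -0.001429
∂h/∂y = (360.2 − 357.8) / (225 − 0) = +0.01067
Flow direction (−∇h) has components (+0.001429 E, -0.01067 N).
Azimuth = atan2(E, N) = atan2(+0.001429, -0.01067) = 172.4° ≈ 172°.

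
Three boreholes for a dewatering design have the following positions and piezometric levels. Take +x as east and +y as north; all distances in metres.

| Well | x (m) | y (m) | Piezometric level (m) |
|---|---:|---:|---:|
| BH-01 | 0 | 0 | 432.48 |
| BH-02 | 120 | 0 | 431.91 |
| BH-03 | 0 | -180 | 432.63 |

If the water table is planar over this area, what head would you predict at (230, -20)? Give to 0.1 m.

∂h/∂x = (431.91 − 432.48) / (120 − 0) = -0.004750
∂h/∂y = (432.63 − 432.48) / (-180 − 0) = -0.0008333
h(230, -20) = 432.48 + (-0.004750)·(230) + (-0.0008333)·(-20) = 432.48 -1.092 +0.017 = 431.404 m.

431.4 m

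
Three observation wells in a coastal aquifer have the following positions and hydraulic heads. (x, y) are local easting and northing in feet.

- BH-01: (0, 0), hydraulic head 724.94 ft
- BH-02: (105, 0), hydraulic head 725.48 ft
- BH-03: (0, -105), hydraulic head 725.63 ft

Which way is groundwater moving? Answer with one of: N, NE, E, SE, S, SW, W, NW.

NW

∂h/∂x = (725.48 − 724.94) / (105 − 0) = +0.005143
∂h/∂y = (725.63 − 724.94) / (-105 − 0) = -0.006571
Flow = −∇h = (-0.005143 east, +0.006571 north), which points northwest.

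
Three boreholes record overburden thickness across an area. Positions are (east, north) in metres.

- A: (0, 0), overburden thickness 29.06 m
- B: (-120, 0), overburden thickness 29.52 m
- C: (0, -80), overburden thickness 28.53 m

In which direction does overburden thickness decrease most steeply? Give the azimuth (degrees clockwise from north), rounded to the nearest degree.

∂d/∂x = (29.52 − 29.06) / (-120 − 0) = -0.003833
∂d/∂y = (28.53 − 29.06) / (-80 − 0) = +0.006625
Steepest decrease is along −∇f: components (+0.003833 E, -0.006625 N).
Azimuth = atan2(+0.003833, -0.006625) = 149.9° ≈ 150°.

150°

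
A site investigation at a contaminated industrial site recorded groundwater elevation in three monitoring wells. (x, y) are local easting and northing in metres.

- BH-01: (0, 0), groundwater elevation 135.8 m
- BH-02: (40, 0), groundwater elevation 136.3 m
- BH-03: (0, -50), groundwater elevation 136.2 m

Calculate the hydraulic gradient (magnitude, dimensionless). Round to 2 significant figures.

∂h/∂x = (136.3 − 135.8) / (40 − 0) = +0.01250
∂h/∂y = (136.2 − 135.8) / (-50 − 0) = -0.008000
|∇h| = √(0.01250² + -0.008000²) = 0.01484

0.015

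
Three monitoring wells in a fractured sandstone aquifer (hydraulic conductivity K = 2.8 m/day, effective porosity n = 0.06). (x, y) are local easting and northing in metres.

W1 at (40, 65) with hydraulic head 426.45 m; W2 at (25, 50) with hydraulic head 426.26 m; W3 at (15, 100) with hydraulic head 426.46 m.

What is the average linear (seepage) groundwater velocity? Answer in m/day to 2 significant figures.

0.42 m/day

Three-point gradient (reference W1): Δ to W2 = (-15, -15, -0.19), Δ to W3 = (-25, 35, +0.01).
∂h/∂x = +0.007222, ∂h/∂y = +0.005444 (det = -900).
|∇h| = √(0.007222² + 0.005444²) = 0.009044
Seepage velocity v = K·i/n = 2.8 × 0.009044 / 0.06 = 0.4221 m/day.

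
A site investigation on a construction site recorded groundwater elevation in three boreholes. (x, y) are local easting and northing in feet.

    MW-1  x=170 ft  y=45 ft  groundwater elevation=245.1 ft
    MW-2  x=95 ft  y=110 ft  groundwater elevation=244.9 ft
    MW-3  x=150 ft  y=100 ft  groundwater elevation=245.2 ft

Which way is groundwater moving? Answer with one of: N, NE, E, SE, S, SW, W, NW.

SW

Differences from MW-1: to MW-2 (Δx, Δy, Δh) = (-75, 65, -0.2); to MW-3 = (-20, 55, +0.1).
Determinant of the coordinate differences = (-75)·55 − (-20)·65 = -2825.
∂h/∂x = [(-0.2)·55 − (+0.1)·65] / -2825 = +0.006195
∂h/∂y = [(-75)·(+0.1) − (-20)·(-0.2)] / -2825 = +0.004071
Flow = −∇h = (-0.006195 east, -0.004071 north), which points southwest.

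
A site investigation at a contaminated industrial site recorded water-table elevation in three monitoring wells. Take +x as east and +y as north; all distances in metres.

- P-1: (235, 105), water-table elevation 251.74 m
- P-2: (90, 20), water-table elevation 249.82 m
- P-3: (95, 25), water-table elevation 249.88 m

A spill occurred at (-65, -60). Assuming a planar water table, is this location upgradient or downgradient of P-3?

Differences from P-1: to P-2 (Δx, Δy, Δh) = (-145, -85, -1.92); to P-3 = (-140, -80, -1.86).
Determinant of the coordinate differences = (-145)·(-80) − (-140)·(-85) = -300.
∂h/∂x = [(-1.92)·(-80) − (-1.86)·(-85)] / -300 = +0.01500
∂h/∂y = [(-145)·(-1.86) − (-140)·(-1.92)] / -300 = -0.003000
Head at (-65, -60) = 251.74 + (+0.01500)·(-300) + (-0.003000)·(-165) = 247.73 m.
That is lower than the 249.88 m at P-3, so the point is downgradient.

downgradient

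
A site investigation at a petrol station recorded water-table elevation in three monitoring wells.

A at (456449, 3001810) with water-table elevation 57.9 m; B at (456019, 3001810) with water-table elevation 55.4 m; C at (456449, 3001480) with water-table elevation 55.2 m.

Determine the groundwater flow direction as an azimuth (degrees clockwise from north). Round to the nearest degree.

∂h/∂x = (55.4 − 57.9) / (456019 − 456449) = +0.005814
∂h/∂y = (55.2 − 57.9) / (3001480 − 3001810) = +0.008182
Flow direction (−∇h) has components (-0.005814 E, -0.008182 N).
Azimuth = atan2(E, N) = atan2(-0.005814, -0.008182) = 215.4° ≈ 215°.

215°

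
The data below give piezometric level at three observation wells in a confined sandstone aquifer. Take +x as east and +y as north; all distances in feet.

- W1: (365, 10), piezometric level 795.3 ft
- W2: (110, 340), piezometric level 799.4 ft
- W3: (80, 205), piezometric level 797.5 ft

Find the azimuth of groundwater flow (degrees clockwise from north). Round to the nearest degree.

187°

Three-point gradient (reference W1): Δ to W2 = (-255, 330, +4.1), Δ to W3 = (-285, 195, +2.2).
∂h/∂x = +0.001658, ∂h/∂y = +0.01371 (det = 44325).
Flow direction (−∇h) has components (-0.001658 E, -0.01371 N).
Azimuth = atan2(E, N) = atan2(-0.001658, -0.01371) = 186.9° ≈ 187°.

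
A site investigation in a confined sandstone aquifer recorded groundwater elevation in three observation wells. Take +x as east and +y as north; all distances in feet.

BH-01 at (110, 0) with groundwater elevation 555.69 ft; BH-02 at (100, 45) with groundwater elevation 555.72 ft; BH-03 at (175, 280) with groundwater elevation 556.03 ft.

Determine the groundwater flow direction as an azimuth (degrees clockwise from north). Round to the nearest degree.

232°

Taking BH-01 as reference: BH-02−BH-01 = (-10, 45, +0.03); BH-03−BH-01 = (65, 280, +0.34).
Solve a·Δx + b·Δy = Δh: det = (-10)·280 − 65·45 = -5725.
∂h/∂x = [(+0.03)·280 − (+0.34)·45] / -5725 = +0.001205
∂h/∂y = [(-10)·(+0.34) − 65·(+0.03)] / -5725 = +0.0009345
Flow direction (−∇h) has components (-0.001205 E, -0.0009345 N).
Azimuth = atan2(E, N) = atan2(-0.001205, -0.0009345) = 232.2° ≈ 232°.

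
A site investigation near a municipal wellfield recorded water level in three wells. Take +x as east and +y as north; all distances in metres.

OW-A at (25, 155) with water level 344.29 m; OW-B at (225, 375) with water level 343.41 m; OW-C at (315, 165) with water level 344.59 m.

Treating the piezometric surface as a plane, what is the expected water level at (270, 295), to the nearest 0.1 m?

With h = a·x + b·y + c and OW-A as origin, the differences give:
  200·a + 220·b = -0.88
  290·a + 10·b = +0.30
Eliminate b (×10 and ×220, subtract): -61800·a = -74.800 → a = ∂h/∂x = +0.001210
Back-substitute: b = ∂h/∂y = -0.005100.
h(270, 295) = 344.29 + (+0.001210)·(245) + (-0.005100)·(140) = 344.29 +0.297 -0.714 = 343.872 m.

343.9 m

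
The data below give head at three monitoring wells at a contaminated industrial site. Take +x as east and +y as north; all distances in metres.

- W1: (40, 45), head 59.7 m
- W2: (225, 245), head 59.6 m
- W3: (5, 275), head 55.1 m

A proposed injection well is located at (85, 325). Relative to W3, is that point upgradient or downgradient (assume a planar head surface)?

With h = a·x + b·y + c and W1 as origin, the differences give:
  185·a + 200·b = -0.1
  (-35)·a + 230·b = -4.6
Eliminate b (×230 and ×200, subtract): 49550·a = 897.00 → a = ∂h/∂x = +0.01810
Back-substitute: b = ∂h/∂y = -0.01725.
Head at (85, 325) = 59.7 + (+0.01810)·(45) + (-0.01725)·(280) = 55.69 m.
That is higher than the 55.1 m at W3, so the point is upgradient.

upgradient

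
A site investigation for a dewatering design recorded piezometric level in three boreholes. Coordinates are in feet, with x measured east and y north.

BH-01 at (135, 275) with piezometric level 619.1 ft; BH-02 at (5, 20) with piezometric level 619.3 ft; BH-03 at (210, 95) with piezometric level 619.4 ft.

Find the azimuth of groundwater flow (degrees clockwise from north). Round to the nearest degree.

323°

Taking BH-01 as reference: BH-02−BH-01 = (-130, -255, +0.2); BH-03−BH-01 = (75, -180, +0.3).
Solve a·Δx + b·Δy = Δh: det = (-130)·(-180) − 75·(-255) = 42525.
∂h/∂x = [(+0.2)·(-180) − (+0.3)·(-255)] / 42525 = +0.0009524
∂h/∂y = [(-130)·(+0.3) − 75·(+0.2)] / 42525 = -0.001270
Flow direction (−∇h) has components (-0.0009524 E, +0.001270 N).
Azimuth = atan2(E, N) = atan2(-0.0009524, +0.001270) = 323.1° ≈ 323°.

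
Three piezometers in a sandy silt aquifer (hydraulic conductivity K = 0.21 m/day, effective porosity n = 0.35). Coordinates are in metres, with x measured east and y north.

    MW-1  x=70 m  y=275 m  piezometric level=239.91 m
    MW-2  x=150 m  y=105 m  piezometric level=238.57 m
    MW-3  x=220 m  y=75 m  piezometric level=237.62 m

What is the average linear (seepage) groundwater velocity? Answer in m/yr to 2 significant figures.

Three-point gradient (reference MW-1): Δ to MW-2 = (80, -170, -1.34), Δ to MW-3 = (150, -200, -2.29).
∂h/∂x = -0.01277, ∂h/∂y = +0.001874 (det = 9500).
|∇h| = √(-0.01277² + 0.001874²) = 0.01291
Seepage velocity v = K·i/n = 0.21 × 0.01291 / 0.35 = 0.007746 m/day = 2.829 m/yr.

2.8 m/yr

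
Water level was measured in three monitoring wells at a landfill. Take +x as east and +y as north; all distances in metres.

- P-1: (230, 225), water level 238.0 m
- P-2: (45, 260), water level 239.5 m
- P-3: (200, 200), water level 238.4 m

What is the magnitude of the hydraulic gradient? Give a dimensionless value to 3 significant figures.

0.0104

With h = a·x + b·y + c and P-1 as origin, the differences give:
  (-185)·a + 35·b = +1.5
  (-30)·a + (-25)·b = +0.4
Eliminate b (×(-25) and ×35, subtract): 5675·a = -51.50 → a = ∂h/∂x = -0.009075
Back-substitute: b = ∂h/∂y = -0.005110.
|∇h| = √(-0.009075² + -0.005110²) = 0.01041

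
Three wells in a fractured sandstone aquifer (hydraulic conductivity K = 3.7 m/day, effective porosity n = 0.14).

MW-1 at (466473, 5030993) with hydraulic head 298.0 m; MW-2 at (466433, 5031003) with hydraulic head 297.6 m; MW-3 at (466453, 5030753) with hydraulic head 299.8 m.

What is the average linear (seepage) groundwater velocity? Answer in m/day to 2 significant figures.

0.30 m/day

Taking MW-1 as reference: MW-2−MW-1 = (-40, 10, -0.4); MW-3−MW-1 = (-20, -240, +1.8).
Solve a·Δx + b·Δy = Δh: det = (-40)·(-240) − (-20)·10 = 9800.
∂h/∂x = [(-0.4)·(-240) − (+1.8)·10] / 9800 = +0.007959
∂h/∂y = [(-40)·(+1.8) − (-20)·(-0.4)] / 9800 = -0.008163
|∇h| = √(0.007959² + -0.008163²) = 0.0114
Seepage velocity v = K·i/n = 3.7 × 0.0114 / 0.14 = 0.3013 m/day.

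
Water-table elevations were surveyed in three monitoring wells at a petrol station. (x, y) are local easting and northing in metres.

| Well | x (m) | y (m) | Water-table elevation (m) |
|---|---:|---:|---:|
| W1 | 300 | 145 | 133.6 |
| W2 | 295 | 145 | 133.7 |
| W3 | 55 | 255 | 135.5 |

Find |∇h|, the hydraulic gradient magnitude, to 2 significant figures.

Taking W1 as reference: W2−W1 = (-5, 0, +0.1); W3−W1 = (-245, 110, +1.9).
Determinant of the coordinate differences = (-5)·110 − (-245)·0 = -550.
∂h/∂x = [(+0.1)·110 − (+1.9)·0] / -550 = -0.02000
∂h/∂y = [(-5)·(+1.9) − (-245)·(+0.1)] / -550 = -0.02727
|∇h| = √(-0.02000² + -0.02727²) = 0.03382

0.034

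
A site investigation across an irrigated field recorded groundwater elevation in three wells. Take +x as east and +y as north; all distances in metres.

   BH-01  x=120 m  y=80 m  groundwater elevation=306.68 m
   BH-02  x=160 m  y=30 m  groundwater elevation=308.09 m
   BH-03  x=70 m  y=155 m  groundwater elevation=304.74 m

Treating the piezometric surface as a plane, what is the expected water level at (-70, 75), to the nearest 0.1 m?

303.4 m

Three-point gradient (reference BH-01): Δ to BH-02 = (40, -50, +1.41), Δ to BH-03 = (-50, 75, -1.94).
∂h/∂x = +0.01750, ∂h/∂y = -0.01420 (det = 500).
h(-70, 75) = 306.68 + (+0.01750)·(-190) + (-0.01420)·(-5) = 306.68 -3.325 +0.071 = 303.426 m.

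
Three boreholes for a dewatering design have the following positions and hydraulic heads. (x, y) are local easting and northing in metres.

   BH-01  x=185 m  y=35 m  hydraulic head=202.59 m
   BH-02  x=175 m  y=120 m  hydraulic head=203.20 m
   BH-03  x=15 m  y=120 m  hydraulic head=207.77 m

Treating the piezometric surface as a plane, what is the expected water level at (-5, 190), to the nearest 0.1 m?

With h = a·x + b·y + c and BH-01 as origin, the differences give:
  (-10)·a + 85·b = +0.61
  (-170)·a + 85·b = +5.18
Eliminate b (×85 and ×85, subtract): 13600·a = -388.450 → a = ∂h/∂x = -0.02856
Back-substitute: b = ∂h/∂y = +0.003816.
h(-5, 190) = 202.59 + (-0.02856)·(-190) + (+0.003816)·(155) = 202.59 +5.427 +0.592 = 208.608 m.

208.6 m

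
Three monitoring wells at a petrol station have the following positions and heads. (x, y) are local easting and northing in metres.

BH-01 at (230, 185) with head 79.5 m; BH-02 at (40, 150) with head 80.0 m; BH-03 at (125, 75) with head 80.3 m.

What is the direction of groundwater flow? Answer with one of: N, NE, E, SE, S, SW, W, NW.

N

Three-point gradient (reference BH-01): Δ to BH-02 = (-190, -35, +0.5), Δ to BH-03 = (-105, -110, +0.8).
∂h/∂x = -0.001567, ∂h/∂y = -0.005776 (det = 17225).
Flow = −∇h = (+0.001567 east, +0.005776 north), which points north.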